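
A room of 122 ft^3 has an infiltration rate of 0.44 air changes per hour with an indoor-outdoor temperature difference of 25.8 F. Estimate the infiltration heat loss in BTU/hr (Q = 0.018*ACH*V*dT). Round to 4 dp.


Q = 0.018 * 0.44 * 122 * 25.8 = 24.9290 BTU/hr

24.9290 BTU/hr


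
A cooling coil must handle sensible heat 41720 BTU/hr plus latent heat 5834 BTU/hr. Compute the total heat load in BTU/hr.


Qt = 41720 + 5834 = 47554 BTU/hr

47554 BTU/hr


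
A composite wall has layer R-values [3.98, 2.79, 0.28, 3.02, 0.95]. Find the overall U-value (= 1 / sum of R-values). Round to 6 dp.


R_total = 3.98 + 2.79 + 0.28 + 3.02 + 0.95 = 11.02
U = 1/11.02 = 0.090744

0.090744


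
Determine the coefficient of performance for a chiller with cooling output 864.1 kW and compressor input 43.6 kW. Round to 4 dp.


COP = 864.1 / 43.6 = 19.8188

19.8188


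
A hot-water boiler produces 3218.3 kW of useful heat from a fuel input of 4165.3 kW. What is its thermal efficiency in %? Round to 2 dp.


eta = (3218.3/4165.3)*100 = 77.26 %

77.26 %


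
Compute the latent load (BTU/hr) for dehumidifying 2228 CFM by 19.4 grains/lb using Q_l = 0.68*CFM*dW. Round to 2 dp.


Q = 0.68 * 2228 * 19.4 = 29391.78 BTU/hr

29391.78 BTU/hr


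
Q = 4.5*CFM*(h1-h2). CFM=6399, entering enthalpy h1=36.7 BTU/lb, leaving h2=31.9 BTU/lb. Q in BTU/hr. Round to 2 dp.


Q = 4.5 * 6399 * (36.7 - 31.9) = 138218.40 BTU/hr

138218.40 BTU/hr


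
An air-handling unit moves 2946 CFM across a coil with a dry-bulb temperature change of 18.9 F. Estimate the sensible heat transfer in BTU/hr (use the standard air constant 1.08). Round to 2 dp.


Q = 1.08 * 2946 * 18.9 = 60133.75 BTU/hr

60133.75 BTU/hr


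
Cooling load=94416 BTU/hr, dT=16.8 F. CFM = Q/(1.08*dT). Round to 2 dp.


CFM = 94416 / (1.08 * 16.8) = 5203.70

5203.70 CFM


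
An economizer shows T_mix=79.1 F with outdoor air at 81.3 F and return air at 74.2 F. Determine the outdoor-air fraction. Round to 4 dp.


frac = (79.1 - 74.2) / (81.3 - 74.2) = 0.6901

0.6901


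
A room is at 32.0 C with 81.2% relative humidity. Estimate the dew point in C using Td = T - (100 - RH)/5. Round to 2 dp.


Td = 32.0 - (100-81.2)/5 = 28.24 C

28.24 C


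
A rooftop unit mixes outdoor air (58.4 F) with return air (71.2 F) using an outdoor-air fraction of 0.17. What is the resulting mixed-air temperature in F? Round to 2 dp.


T_mix = 0.17*58.4 + 0.83*71.2 = 69.02 F

69.02 F


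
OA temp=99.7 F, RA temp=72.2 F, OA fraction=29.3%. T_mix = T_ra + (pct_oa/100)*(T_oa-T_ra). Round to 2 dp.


T_mix = 72.2 + (29.3/100)*(99.7-72.2) = 80.26 F

80.26 F


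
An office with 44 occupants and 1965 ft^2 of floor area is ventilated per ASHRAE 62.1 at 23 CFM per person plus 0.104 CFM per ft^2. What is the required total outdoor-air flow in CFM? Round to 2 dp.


Total = 44*23 + 1965*0.104 = 1216.36 CFM

1216.36 CFM


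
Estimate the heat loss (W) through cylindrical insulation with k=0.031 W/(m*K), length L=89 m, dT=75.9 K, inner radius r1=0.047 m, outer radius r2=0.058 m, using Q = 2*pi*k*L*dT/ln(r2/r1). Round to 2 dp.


Q = 2*pi*0.031*89*75.9/ln(0.058/0.047) = 6256.67 W

6256.67 W


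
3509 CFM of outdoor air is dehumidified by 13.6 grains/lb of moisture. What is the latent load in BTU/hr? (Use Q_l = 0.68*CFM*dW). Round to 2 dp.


Q = 0.68 * 3509 * 13.6 = 32451.23 BTU/hr

32451.23 BTU/hr


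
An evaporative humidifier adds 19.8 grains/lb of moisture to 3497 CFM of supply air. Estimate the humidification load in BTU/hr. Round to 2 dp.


Q = 0.68 * 3497 * 19.8 = 47083.61 BTU/hr

47083.61 BTU/hr


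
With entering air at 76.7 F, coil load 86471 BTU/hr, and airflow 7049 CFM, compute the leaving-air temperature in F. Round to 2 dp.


dT = 86471/(1.08*7049) = 11.3585
T_leave = 76.7 - 11.3585 = 65.34 F

65.34 F


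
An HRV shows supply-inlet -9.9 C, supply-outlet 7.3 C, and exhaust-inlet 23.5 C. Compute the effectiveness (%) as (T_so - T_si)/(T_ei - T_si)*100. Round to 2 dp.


eff = (7.3-(-9.9))/(23.5-(-9.9))*100 = 51.50 %

51.50 %


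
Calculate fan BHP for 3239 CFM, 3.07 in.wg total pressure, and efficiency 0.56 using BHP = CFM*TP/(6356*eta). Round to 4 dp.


BHP = 3239 * 3.07 / (6356 * 0.56) = 2.7937 hp

2.7937 hp


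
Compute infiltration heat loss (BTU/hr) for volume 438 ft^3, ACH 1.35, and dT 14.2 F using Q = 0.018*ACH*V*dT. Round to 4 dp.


Q = 0.018 * 1.35 * 438 * 14.2 = 151.1363 BTU/hr

151.1363 BTU/hr


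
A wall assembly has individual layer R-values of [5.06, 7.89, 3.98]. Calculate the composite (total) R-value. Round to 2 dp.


R_total = 5.06 + 7.89 + 3.98 = 16.93

16.93


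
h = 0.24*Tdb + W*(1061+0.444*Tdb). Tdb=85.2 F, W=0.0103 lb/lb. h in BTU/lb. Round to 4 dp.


h = 0.24*85.2 + 0.0103*(1061+0.444*85.2) = 31.7659 BTU/lb

31.7659 BTU/lb


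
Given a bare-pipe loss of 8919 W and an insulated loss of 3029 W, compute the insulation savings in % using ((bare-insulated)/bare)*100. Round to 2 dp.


Savings = ((8919-3029)/8919)*100 = 66.04 %

66.04 %


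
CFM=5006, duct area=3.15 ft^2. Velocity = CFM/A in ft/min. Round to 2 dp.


V = 5006 / 3.15 = 1589.21 ft/min

1589.21 ft/min


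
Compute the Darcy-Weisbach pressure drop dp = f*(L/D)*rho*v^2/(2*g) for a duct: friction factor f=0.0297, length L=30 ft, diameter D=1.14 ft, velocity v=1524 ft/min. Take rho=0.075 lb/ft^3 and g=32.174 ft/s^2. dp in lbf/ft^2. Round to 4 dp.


v_fps = 1524/60 = 25.4 ft/s
dp = 0.0297*(30/1.14)*0.075*25.4^2/(2*32.174) = 0.5877 lbf/ft^2

0.5877 lbf/ft^2


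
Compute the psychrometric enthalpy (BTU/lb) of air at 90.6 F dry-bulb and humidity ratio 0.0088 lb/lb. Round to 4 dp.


h = 0.24*90.6 + 0.0088*(1061+0.444*90.6) = 31.4348 BTU/lb

31.4348 BTU/lb


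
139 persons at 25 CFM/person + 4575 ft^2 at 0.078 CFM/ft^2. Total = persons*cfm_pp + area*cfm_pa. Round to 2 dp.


Total = 139*25 + 4575*0.078 = 3831.85 CFM

3831.85 CFM


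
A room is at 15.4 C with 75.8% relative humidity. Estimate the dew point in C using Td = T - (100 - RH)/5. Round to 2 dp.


Td = 15.4 - (100-75.8)/5 = 10.56 C

10.56 C


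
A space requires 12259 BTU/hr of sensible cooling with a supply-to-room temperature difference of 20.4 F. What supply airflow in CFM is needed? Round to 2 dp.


CFM = 12259 / (1.08 * 20.4) = 556.42

556.42 CFM


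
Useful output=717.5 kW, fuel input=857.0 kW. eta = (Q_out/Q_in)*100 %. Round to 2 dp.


eta = (717.5/857.0)*100 = 83.72 %

83.72 %


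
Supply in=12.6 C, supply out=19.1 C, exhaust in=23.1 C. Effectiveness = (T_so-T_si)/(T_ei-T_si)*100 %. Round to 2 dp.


eff = (19.1-12.6)/(23.1-12.6)*100 = 61.90 %

61.90 %


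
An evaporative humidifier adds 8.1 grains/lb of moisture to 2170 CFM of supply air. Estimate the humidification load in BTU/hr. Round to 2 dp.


Q = 0.68 * 2170 * 8.1 = 11952.36 BTU/hr

11952.36 BTU/hr


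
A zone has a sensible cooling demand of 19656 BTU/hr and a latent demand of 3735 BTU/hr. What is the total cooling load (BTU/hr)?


Qt = 19656 + 3735 = 23391 BTU/hr

23391 BTU/hr


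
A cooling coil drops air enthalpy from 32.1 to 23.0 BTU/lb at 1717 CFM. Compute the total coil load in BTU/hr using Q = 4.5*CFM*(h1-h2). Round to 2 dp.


Q = 4.5 * 1717 * (32.1 - 23.0) = 70311.15 BTU/hr

70311.15 BTU/hr


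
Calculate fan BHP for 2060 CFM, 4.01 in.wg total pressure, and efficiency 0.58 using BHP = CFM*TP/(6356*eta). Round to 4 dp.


BHP = 2060 * 4.01 / (6356 * 0.58) = 2.2408 hp

2.2408 hp


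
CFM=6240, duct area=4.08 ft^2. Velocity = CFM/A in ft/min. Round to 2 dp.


V = 6240 / 4.08 = 1529.41 ft/min

1529.41 ft/min


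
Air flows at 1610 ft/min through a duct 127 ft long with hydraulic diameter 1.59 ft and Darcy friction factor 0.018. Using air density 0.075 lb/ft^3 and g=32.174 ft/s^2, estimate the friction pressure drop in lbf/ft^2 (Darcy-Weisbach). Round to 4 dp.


v_fps = 1610/60 = 26.8333 ft/s
dp = 0.018*(127/1.59)*0.075*26.8333^2/(2*32.174) = 1.2066 lbf/ft^2

1.2066 lbf/ft^2


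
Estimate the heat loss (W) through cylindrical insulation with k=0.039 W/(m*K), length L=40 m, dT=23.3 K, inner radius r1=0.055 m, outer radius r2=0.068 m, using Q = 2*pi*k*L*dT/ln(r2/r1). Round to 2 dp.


Q = 2*pi*0.039*40*23.3/ln(0.068/0.055) = 1076.38 W

1076.38 W


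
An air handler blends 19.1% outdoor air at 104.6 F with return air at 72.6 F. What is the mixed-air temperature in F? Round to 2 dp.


T_mix = 72.6 + (19.1/100)*(104.6-72.6) = 78.71 F

78.71 F


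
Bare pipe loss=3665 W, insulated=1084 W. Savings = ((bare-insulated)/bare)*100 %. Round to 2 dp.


Savings = ((3665-1084)/3665)*100 = 70.42 %

70.42 %


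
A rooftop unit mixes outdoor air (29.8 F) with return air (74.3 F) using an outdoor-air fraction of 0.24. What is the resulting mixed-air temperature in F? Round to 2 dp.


T_mix = 0.24*29.8 + 0.76*74.3 = 63.62 F

63.62 F


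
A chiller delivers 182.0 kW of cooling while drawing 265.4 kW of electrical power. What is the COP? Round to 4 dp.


COP = 182.0 / 265.4 = 0.6858

0.6858


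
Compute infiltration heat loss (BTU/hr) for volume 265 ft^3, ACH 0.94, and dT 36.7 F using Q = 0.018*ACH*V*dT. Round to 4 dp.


Q = 0.018 * 0.94 * 265 * 36.7 = 164.5555 BTU/hr

164.5555 BTU/hr


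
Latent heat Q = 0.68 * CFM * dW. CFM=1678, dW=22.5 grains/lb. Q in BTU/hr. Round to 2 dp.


Q = 0.68 * 1678 * 22.5 = 25673.40 BTU/hr

25673.40 BTU/hr


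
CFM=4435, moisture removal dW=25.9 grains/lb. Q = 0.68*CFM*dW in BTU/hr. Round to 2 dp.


Q = 0.68 * 4435 * 25.9 = 78109.22 BTU/hr

78109.22 BTU/hr


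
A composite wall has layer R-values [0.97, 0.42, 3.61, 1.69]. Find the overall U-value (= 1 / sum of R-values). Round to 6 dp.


R_total = 0.97 + 0.42 + 3.61 + 1.69 = 6.69
U = 1/6.69 = 0.149477

0.149477


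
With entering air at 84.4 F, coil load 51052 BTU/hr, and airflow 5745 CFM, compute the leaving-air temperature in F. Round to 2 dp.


dT = 51052/(1.08*5745) = 8.2281
T_leave = 84.4 - 8.2281 = 76.17 F

76.17 F


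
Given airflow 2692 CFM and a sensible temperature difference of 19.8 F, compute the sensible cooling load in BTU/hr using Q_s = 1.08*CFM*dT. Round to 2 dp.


Q = 1.08 * 2692 * 19.8 = 57565.73 BTU/hr

57565.73 BTU/hr


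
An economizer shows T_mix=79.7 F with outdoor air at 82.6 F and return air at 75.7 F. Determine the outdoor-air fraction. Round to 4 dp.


frac = (79.7 - 75.7) / (82.6 - 75.7) = 0.5797

0.5797


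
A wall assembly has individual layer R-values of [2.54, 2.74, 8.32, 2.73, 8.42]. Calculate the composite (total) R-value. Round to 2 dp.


R_total = 2.54 + 2.74 + 8.32 + 2.73 + 8.42 = 24.75

24.75


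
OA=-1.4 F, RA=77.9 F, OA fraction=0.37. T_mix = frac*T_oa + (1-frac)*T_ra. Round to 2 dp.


T_mix = 0.37*(-1.4) + 0.63*77.9 = 48.56 F

48.56 F


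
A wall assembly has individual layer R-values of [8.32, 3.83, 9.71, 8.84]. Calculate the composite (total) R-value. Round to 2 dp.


R_total = 8.32 + 3.83 + 9.71 + 8.84 = 30.70

30.70


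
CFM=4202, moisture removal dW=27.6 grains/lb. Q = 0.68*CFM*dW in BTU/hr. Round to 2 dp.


Q = 0.68 * 4202 * 27.6 = 78863.14 BTU/hr

78863.14 BTU/hr


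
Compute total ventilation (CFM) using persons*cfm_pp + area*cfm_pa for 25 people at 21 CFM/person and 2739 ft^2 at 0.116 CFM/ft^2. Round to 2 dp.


Total = 25*21 + 2739*0.116 = 842.72 CFM

842.72 CFM


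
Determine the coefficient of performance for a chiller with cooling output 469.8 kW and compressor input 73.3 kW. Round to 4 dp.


COP = 469.8 / 73.3 = 6.4093

6.4093


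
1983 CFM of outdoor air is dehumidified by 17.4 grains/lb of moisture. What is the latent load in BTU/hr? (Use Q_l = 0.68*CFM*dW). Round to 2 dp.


Q = 0.68 * 1983 * 17.4 = 23462.86 BTU/hr

23462.86 BTU/hr


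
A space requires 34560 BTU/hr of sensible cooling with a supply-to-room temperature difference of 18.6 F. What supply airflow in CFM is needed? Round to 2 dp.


CFM = 34560 / (1.08 * 18.6) = 1720.43

1720.43 CFM


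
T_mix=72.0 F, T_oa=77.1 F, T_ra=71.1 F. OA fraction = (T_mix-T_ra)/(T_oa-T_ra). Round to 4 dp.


frac = (72.0 - 71.1) / (77.1 - 71.1) = 0.1500

0.1500


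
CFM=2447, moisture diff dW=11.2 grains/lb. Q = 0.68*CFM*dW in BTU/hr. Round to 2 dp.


Q = 0.68 * 2447 * 11.2 = 18636.35 BTU/hr

18636.35 BTU/hr


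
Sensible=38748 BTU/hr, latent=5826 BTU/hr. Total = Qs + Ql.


Qt = 38748 + 5826 = 44574 BTU/hr

44574 BTU/hr


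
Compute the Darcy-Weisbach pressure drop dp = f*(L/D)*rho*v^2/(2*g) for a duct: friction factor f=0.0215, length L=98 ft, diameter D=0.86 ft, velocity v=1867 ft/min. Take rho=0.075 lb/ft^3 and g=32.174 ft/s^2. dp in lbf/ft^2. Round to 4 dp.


v_fps = 1867/60 = 31.1167 ft/s
dp = 0.0215*(98/0.86)*0.075*31.1167^2/(2*32.174) = 2.7649 lbf/ft^2

2.7649 lbf/ft^2


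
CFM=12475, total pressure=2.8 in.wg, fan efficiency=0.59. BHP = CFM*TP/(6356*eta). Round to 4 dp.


BHP = 12475 * 2.8 / (6356 * 0.59) = 9.3146 hp

9.3146 hp


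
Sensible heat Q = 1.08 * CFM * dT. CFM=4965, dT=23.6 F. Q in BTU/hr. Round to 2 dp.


Q = 1.08 * 4965 * 23.6 = 126547.92 BTU/hr

126547.92 BTU/hr


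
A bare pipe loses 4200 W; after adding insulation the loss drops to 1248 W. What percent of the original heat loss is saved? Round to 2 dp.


Savings = ((4200-1248)/4200)*100 = 70.29 %

70.29 %


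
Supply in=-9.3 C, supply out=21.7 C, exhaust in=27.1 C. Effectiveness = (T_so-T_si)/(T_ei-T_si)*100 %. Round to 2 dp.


eff = (21.7-(-9.3))/(27.1-(-9.3))*100 = 85.16 %

85.16 %


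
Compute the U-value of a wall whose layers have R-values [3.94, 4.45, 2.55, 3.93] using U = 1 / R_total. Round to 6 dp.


R_total = 3.94 + 4.45 + 2.55 + 3.93 = 14.87
U = 1/14.87 = 0.067249

0.067249


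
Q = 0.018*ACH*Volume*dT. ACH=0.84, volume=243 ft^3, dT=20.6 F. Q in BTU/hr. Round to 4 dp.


Q = 0.018 * 0.84 * 243 * 20.6 = 75.6877 BTU/hr

75.6877 BTU/hr


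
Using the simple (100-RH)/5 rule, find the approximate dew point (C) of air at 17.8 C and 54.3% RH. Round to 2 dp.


Td = 17.8 - (100-54.3)/5 = 8.66 C

8.66 C


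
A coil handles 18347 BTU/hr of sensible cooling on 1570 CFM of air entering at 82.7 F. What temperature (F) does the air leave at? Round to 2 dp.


dT = 18347/(1.08*1570) = 10.8204
T_leave = 82.7 - 10.8204 = 71.88 F

71.88 F


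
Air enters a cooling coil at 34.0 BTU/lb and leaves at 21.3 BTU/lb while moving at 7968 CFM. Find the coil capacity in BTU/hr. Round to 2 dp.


Q = 4.5 * 7968 * (34.0 - 21.3) = 455371.20 BTU/hr

455371.20 BTU/hr


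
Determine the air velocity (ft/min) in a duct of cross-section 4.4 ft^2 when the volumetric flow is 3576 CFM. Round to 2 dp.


V = 3576 / 4.4 = 812.73 ft/min

812.73 ft/min


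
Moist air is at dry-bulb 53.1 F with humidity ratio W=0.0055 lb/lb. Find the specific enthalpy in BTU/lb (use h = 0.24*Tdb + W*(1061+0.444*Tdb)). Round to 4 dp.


h = 0.24*53.1 + 0.0055*(1061+0.444*53.1) = 18.7092 BTU/lb

18.7092 BTU/lb


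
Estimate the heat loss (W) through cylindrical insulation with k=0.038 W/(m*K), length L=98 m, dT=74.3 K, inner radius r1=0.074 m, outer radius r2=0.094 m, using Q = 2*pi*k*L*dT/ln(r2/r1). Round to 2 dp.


Q = 2*pi*0.038*98*74.3/ln(0.094/0.074) = 7267.14 W

7267.14 W


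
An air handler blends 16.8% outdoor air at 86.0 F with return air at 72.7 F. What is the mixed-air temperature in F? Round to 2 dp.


T_mix = 72.7 + (16.8/100)*(86.0-72.7) = 74.93 F

74.93 F


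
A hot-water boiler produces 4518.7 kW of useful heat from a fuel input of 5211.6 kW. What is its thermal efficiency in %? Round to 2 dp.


eta = (4518.7/5211.6)*100 = 86.70 %

86.70 %


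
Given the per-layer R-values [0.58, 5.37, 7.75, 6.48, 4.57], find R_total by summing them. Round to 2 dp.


R_total = 0.58 + 5.37 + 7.75 + 6.48 + 4.57 = 24.75

24.75


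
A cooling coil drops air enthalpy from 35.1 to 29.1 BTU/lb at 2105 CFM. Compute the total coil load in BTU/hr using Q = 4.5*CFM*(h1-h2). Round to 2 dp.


Q = 4.5 * 2105 * (35.1 - 29.1) = 56835.00 BTU/hr

56835.00 BTU/hr


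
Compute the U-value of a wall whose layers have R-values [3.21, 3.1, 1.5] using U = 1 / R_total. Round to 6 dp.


R_total = 3.21 + 3.1 + 1.5 = 7.81
U = 1/7.81 = 0.128041

0.128041


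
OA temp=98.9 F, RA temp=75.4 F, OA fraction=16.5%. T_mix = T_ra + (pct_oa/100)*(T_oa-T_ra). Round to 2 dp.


T_mix = 75.4 + (16.5/100)*(98.9-75.4) = 79.28 F

79.28 F


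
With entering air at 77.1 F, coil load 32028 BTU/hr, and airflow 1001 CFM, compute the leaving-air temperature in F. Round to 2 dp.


dT = 32028/(1.08*1001) = 29.6259
T_leave = 77.1 - 29.6259 = 47.47 F

47.47 F


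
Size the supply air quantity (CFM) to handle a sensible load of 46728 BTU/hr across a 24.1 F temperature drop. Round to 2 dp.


CFM = 46728 / (1.08 * 24.1) = 1795.30

1795.30 CFM


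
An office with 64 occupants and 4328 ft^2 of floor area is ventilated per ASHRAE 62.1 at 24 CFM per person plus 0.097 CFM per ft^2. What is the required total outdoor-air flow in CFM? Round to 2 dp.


Total = 64*24 + 4328*0.097 = 1955.82 CFM

1955.82 CFM


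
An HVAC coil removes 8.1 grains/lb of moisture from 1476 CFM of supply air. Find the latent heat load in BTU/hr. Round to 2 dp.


Q = 0.68 * 1476 * 8.1 = 8129.81 BTU/hr

8129.81 BTU/hr


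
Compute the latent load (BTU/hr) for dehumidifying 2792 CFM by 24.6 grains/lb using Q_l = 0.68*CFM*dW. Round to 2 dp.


Q = 0.68 * 2792 * 24.6 = 46704.58 BTU/hr

46704.58 BTU/hr


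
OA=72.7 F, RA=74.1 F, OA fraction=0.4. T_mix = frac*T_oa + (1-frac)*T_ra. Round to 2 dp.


T_mix = 0.4*72.7 + 0.6*74.1 = 73.54 F

73.54 F


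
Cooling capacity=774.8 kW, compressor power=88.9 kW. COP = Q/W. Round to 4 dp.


COP = 774.8 / 88.9 = 8.7154

8.7154


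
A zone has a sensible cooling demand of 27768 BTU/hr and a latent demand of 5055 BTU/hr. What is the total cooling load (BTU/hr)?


Qt = 27768 + 5055 = 32823 BTU/hr

32823 BTU/hr


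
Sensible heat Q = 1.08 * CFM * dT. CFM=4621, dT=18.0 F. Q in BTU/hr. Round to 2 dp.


Q = 1.08 * 4621 * 18.0 = 89832.24 BTU/hr

89832.24 BTU/hr


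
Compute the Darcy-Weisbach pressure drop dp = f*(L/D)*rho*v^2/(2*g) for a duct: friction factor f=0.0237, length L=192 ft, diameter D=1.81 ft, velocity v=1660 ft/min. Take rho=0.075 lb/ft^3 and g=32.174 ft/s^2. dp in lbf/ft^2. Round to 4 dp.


v_fps = 1660/60 = 27.6667 ft/s
dp = 0.0237*(192/1.81)*0.075*27.6667^2/(2*32.174) = 2.2429 lbf/ft^2

2.2429 lbf/ft^2


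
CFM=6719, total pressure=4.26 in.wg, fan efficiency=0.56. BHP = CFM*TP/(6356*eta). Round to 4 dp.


BHP = 6719 * 4.26 / (6356 * 0.56) = 8.0416 hp

8.0416 hp


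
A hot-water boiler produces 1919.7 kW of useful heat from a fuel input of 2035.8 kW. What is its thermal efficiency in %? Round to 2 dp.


eta = (1919.7/2035.8)*100 = 94.30 %

94.30 %


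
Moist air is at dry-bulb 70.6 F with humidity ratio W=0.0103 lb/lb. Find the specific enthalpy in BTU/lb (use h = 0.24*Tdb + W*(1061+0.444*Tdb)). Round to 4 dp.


h = 0.24*70.6 + 0.0103*(1061+0.444*70.6) = 28.1952 BTU/lb

28.1952 BTU/lb


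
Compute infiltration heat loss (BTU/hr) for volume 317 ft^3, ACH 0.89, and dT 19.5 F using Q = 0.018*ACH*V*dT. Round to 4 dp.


Q = 0.018 * 0.89 * 317 * 19.5 = 99.0276 BTU/hr

99.0276 BTU/hr


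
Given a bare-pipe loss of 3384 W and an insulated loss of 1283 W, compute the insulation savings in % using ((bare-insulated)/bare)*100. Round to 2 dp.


Savings = ((3384-1283)/3384)*100 = 62.09 %

62.09 %


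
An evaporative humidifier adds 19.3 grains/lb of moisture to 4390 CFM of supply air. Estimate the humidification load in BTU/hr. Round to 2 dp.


Q = 0.68 * 4390 * 19.3 = 57614.36 BTU/hr

57614.36 BTU/hr


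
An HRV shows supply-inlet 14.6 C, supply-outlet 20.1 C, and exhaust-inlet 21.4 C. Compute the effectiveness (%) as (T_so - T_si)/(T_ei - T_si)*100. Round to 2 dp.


eff = (20.1-14.6)/(21.4-14.6)*100 = 80.88 %

80.88 %


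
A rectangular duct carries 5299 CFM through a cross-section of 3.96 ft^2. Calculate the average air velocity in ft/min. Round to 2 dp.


V = 5299 / 3.96 = 1338.13 ft/min

1338.13 ft/min


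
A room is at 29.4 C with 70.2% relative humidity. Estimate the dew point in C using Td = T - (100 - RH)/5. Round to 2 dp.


Td = 29.4 - (100-70.2)/5 = 23.44 C

23.44 C


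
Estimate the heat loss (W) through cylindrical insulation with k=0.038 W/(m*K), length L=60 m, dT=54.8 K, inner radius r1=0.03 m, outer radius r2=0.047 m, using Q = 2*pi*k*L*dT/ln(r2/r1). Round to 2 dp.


Q = 2*pi*0.038*60*54.8/ln(0.047/0.03) = 1748.63 W

1748.63 W


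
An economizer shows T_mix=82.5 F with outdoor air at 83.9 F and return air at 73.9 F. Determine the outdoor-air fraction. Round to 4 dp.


frac = (82.5 - 73.9) / (83.9 - 73.9) = 0.8600

0.8600


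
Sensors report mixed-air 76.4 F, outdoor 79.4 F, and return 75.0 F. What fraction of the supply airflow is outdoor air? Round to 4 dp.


frac = (76.4 - 75.0) / (79.4 - 75.0) = 0.3182

0.3182


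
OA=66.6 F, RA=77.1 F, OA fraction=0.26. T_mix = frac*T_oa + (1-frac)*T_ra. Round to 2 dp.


T_mix = 0.26*66.6 + 0.74*77.1 = 74.37 F

74.37 F


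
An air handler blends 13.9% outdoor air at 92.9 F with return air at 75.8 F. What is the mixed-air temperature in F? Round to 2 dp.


T_mix = 75.8 + (13.9/100)*(92.9-75.8) = 78.18 F

78.18 F


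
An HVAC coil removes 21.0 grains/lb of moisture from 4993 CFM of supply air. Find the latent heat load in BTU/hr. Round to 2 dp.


Q = 0.68 * 4993 * 21.0 = 71300.04 BTU/hr

71300.04 BTU/hr


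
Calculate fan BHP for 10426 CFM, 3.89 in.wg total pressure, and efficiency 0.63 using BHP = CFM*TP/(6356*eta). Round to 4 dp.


BHP = 10426 * 3.89 / (6356 * 0.63) = 10.1284 hp

10.1284 hp


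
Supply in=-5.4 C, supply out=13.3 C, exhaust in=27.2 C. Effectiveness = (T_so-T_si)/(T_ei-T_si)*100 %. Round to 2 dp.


eff = (13.3-(-5.4))/(27.2-(-5.4))*100 = 57.36 %

57.36 %


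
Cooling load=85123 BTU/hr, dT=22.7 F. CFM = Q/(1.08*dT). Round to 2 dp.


CFM = 85123 / (1.08 * 22.7) = 3472.14

3472.14 CFM


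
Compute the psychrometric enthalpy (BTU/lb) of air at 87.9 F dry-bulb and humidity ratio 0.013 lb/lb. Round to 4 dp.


h = 0.24*87.9 + 0.013*(1061+0.444*87.9) = 35.3964 BTU/lb

35.3964 BTU/lb


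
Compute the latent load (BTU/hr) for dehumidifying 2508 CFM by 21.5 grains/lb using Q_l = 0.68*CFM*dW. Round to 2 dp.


Q = 0.68 * 2508 * 21.5 = 36666.96 BTU/hr

36666.96 BTU/hr


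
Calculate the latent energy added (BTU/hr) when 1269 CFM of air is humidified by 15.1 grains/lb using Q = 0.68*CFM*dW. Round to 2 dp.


Q = 0.68 * 1269 * 15.1 = 13030.09 BTU/hr

13030.09 BTU/hr


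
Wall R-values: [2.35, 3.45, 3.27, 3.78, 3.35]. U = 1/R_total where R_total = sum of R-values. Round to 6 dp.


R_total = 2.35 + 3.45 + 3.27 + 3.78 + 3.35 = 16.20
U = 1/16.20 = 0.061728

0.061728


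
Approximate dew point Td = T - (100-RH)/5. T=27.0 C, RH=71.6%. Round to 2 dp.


Td = 27.0 - (100-71.6)/5 = 21.32 C

21.32 C


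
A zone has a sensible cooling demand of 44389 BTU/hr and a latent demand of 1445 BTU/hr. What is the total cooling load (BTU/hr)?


Qt = 44389 + 1445 = 45834 BTU/hr

45834 BTU/hr


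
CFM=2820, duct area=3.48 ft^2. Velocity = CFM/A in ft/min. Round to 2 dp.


V = 2820 / 3.48 = 810.34 ft/min

810.34 ft/min


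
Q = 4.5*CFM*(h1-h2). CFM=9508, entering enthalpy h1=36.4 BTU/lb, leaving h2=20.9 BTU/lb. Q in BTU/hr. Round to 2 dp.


Q = 4.5 * 9508 * (36.4 - 20.9) = 663183.00 BTU/hr

663183.00 BTU/hr


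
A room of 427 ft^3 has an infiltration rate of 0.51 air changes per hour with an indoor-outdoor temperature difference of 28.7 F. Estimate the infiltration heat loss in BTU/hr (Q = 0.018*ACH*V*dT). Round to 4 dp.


Q = 0.018 * 0.51 * 427 * 28.7 = 112.5000 BTU/hr

112.5000 BTU/hr


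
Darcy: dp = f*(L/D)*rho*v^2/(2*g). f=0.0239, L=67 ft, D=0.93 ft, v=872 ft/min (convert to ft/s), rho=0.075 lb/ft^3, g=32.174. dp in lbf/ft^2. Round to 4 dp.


v_fps = 872/60 = 14.5333 ft/s
dp = 0.0239*(67/0.93)*0.075*14.5333^2/(2*32.174) = 0.4239 lbf/ft^2

0.4239 lbf/ft^2


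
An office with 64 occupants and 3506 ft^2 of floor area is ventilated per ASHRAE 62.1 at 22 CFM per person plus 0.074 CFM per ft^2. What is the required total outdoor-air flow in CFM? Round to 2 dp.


Total = 64*22 + 3506*0.074 = 1667.44 CFM

1667.44 CFM


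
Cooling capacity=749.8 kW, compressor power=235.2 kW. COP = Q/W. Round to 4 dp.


COP = 749.8 / 235.2 = 3.1879

3.1879


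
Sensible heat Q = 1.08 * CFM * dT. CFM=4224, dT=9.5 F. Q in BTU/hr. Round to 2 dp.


Q = 1.08 * 4224 * 9.5 = 43338.24 BTU/hr

43338.24 BTU/hr


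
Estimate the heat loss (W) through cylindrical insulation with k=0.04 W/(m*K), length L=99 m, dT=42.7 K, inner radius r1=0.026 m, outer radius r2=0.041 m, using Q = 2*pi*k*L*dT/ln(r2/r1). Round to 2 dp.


Q = 2*pi*0.04*99*42.7/ln(0.041/0.026) = 2332.59 W

2332.59 W


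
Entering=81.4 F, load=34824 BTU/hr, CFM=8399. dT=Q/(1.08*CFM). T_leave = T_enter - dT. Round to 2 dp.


dT = 34824/(1.08*8399) = 3.8391
T_leave = 81.4 - 3.8391 = 77.56 F

77.56 F


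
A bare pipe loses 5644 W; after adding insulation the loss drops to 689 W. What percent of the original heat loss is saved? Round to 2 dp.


Savings = ((5644-689)/5644)*100 = 87.79 %

87.79 %


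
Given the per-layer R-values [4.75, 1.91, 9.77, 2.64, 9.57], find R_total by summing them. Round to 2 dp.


R_total = 4.75 + 1.91 + 9.77 + 2.64 + 9.57 = 28.64

28.64


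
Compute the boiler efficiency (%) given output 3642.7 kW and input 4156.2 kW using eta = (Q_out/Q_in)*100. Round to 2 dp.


eta = (3642.7/4156.2)*100 = 87.64 %

87.64 %


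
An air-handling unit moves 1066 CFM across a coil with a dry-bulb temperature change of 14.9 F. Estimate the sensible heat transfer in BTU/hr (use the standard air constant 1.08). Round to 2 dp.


Q = 1.08 * 1066 * 14.9 = 17154.07 BTU/hr

17154.07 BTU/hr


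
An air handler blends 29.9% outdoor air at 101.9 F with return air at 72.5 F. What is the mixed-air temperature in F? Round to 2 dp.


T_mix = 72.5 + (29.9/100)*(101.9-72.5) = 81.29 F

81.29 F


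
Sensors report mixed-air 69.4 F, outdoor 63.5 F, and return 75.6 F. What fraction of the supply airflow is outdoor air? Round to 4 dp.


frac = (69.4 - 75.6) / (63.5 - 75.6) = 0.5124

0.5124


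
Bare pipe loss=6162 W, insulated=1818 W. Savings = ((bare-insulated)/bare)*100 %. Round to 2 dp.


Savings = ((6162-1818)/6162)*100 = 70.50 %

70.50 %


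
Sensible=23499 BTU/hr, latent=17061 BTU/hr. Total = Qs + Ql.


Qt = 23499 + 17061 = 40560 BTU/hr

40560 BTU/hr


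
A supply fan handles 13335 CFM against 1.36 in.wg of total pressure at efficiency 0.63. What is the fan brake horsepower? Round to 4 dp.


BHP = 13335 * 1.36 / (6356 * 0.63) = 4.5291 hp

4.5291 hp


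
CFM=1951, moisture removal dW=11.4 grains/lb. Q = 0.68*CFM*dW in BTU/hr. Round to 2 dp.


Q = 0.68 * 1951 * 11.4 = 15124.15 BTU/hr

15124.15 BTU/hr


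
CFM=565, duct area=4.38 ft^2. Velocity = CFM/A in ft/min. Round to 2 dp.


V = 565 / 4.38 = 129.00 ft/min

129.00 ft/min


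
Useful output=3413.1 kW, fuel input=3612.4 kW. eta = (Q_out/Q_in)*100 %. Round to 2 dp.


eta = (3413.1/3612.4)*100 = 94.48 %

94.48 %


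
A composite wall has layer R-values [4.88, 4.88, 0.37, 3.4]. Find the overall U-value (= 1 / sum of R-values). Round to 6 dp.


R_total = 4.88 + 4.88 + 0.37 + 3.4 = 13.53
U = 1/13.53 = 0.073910

0.073910


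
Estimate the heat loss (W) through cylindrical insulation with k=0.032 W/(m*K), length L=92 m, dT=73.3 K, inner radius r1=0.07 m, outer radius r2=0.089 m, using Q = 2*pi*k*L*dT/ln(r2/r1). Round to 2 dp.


Q = 2*pi*0.032*92*73.3/ln(0.089/0.07) = 5646.18 W

5646.18 W


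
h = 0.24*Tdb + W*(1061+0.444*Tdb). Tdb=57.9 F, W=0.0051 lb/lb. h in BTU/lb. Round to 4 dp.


h = 0.24*57.9 + 0.0051*(1061+0.444*57.9) = 19.4382 BTU/lb

19.4382 BTU/lb


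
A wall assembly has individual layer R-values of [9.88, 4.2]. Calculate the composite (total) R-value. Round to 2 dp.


R_total = 9.88 + 4.2 = 14.08

14.08


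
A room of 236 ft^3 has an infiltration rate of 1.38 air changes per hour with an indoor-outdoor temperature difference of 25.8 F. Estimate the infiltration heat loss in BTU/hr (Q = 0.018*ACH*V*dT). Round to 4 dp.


Q = 0.018 * 1.38 * 236 * 25.8 = 151.2458 BTU/hr

151.2458 BTU/hr


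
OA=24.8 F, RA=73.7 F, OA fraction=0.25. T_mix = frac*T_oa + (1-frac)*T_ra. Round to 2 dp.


T_mix = 0.25*24.8 + 0.75*73.7 = 61.48 F

61.48 F


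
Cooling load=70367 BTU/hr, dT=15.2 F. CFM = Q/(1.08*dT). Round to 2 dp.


CFM = 70367 / (1.08 * 15.2) = 4286.49

4286.49 CFM


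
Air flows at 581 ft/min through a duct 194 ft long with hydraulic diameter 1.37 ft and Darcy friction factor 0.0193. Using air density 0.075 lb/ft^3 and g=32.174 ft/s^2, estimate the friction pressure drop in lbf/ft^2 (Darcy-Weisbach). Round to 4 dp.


v_fps = 581/60 = 9.6833 ft/s
dp = 0.0193*(194/1.37)*0.075*9.6833^2/(2*32.174) = 0.2987 lbf/ft^2

0.2987 lbf/ft^2


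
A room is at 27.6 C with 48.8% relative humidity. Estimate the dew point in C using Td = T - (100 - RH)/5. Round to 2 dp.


Td = 27.6 - (100-48.8)/5 = 17.36 C

17.36 C


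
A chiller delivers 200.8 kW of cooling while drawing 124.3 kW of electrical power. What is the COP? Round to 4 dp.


COP = 200.8 / 124.3 = 1.6154

1.6154


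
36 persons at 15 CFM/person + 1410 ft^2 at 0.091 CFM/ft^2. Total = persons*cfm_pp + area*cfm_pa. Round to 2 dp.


Total = 36*15 + 1410*0.091 = 668.31 CFM

668.31 CFM


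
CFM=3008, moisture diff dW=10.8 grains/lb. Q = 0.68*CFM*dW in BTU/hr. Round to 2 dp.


Q = 0.68 * 3008 * 10.8 = 22090.75 BTU/hr

22090.75 BTU/hr


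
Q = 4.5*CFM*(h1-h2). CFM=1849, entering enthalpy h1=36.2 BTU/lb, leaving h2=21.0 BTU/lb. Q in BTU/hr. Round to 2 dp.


Q = 4.5 * 1849 * (36.2 - 21.0) = 126471.60 BTU/hr

126471.60 BTU/hr


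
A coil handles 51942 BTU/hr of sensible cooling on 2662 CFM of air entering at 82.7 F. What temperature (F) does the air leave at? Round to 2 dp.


dT = 51942/(1.08*2662) = 18.0670
T_leave = 82.7 - 18.0670 = 64.63 F

64.63 F


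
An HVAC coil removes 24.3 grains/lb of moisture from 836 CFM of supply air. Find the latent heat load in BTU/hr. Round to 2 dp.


Q = 0.68 * 836 * 24.3 = 13814.06 BTU/hr

13814.06 BTU/hr


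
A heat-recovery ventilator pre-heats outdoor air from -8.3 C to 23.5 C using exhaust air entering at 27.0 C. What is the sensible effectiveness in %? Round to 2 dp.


eff = (23.5-(-8.3))/(27.0-(-8.3))*100 = 90.08 %

90.08 %


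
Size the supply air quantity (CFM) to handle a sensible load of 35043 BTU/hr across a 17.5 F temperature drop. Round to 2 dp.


CFM = 35043 / (1.08 * 17.5) = 1854.13

1854.13 CFM


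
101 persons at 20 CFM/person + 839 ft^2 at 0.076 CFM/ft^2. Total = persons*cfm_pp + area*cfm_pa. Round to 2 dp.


Total = 101*20 + 839*0.076 = 2083.76 CFM

2083.76 CFM


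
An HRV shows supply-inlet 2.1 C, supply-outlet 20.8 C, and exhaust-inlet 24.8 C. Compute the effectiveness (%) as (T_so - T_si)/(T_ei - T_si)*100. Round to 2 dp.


eff = (20.8-2.1)/(24.8-2.1)*100 = 82.38 %

82.38 %


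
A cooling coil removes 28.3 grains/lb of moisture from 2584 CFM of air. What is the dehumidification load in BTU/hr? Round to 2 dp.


Q = 0.68 * 2584 * 28.3 = 49726.50 BTU/hr

49726.50 BTU/hr


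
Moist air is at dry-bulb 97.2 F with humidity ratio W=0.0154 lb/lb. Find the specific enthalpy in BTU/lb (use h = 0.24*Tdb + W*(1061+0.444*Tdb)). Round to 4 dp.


h = 0.24*97.2 + 0.0154*(1061+0.444*97.2) = 40.3320 BTU/lb

40.3320 BTU/lb


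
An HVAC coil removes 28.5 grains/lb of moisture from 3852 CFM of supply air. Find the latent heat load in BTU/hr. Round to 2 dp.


Q = 0.68 * 3852 * 28.5 = 74651.76 BTU/hr

74651.76 BTU/hr


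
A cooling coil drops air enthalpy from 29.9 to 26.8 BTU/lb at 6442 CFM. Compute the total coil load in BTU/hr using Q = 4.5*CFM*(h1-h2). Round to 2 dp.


Q = 4.5 * 6442 * (29.9 - 26.8) = 89865.90 BTU/hr

89865.90 BTU/hr


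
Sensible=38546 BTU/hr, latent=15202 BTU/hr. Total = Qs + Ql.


Qt = 38546 + 15202 = 53748 BTU/hr

53748 BTU/hr


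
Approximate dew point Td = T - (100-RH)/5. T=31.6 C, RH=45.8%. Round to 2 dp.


Td = 31.6 - (100-45.8)/5 = 20.76 C

20.76 C


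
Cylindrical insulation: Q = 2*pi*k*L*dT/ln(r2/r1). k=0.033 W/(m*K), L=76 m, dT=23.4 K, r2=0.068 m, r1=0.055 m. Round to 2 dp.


Q = 2*pi*0.033*76*23.4/ln(0.068/0.055) = 1737.92 W

1737.92 W


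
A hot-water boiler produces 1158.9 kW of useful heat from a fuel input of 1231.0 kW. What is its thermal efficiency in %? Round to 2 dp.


eta = (1158.9/1231.0)*100 = 94.14 %

94.14 %


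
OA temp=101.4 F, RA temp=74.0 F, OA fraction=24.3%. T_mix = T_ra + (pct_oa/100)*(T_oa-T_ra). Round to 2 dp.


T_mix = 74.0 + (24.3/100)*(101.4-74.0) = 80.66 F

80.66 F


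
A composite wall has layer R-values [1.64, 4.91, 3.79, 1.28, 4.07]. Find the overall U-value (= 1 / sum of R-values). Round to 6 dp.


R_total = 1.64 + 4.91 + 3.79 + 1.28 + 4.07 = 15.69
U = 1/15.69 = 0.063735

0.063735


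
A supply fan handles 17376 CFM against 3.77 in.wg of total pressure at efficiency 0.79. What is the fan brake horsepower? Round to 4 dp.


BHP = 17376 * 3.77 / (6356 * 0.79) = 13.0461 hp

13.0461 hp


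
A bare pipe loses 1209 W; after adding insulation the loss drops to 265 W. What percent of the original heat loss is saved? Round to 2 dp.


Savings = ((1209-265)/1209)*100 = 78.08 %

78.08 %


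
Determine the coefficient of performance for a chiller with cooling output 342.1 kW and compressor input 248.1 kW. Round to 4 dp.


COP = 342.1 / 248.1 = 1.3789

1.3789


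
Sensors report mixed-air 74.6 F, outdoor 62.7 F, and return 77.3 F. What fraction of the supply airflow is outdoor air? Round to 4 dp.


frac = (74.6 - 77.3) / (62.7 - 77.3) = 0.1849

0.1849


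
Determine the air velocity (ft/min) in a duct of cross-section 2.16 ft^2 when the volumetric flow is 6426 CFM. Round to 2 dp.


V = 6426 / 2.16 = 2975.00 ft/min

2975.00 ft/min


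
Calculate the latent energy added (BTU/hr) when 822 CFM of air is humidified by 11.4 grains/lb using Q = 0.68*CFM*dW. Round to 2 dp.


Q = 0.68 * 822 * 11.4 = 6372.14 BTU/hr

6372.14 BTU/hr


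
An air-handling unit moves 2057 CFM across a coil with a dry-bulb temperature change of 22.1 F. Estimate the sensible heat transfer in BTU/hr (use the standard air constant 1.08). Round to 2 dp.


Q = 1.08 * 2057 * 22.1 = 49096.48 BTU/hr

49096.48 BTU/hr


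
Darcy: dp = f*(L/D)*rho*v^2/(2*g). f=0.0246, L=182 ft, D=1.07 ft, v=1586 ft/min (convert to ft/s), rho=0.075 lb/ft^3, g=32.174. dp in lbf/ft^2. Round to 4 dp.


v_fps = 1586/60 = 26.4333 ft/s
dp = 0.0246*(182/1.07)*0.075*26.4333^2/(2*32.174) = 3.4076 lbf/ft^2

3.4076 lbf/ft^2


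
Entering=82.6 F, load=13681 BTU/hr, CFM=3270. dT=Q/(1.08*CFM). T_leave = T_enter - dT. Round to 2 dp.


dT = 13681/(1.08*3270) = 3.8739
T_leave = 82.6 - 3.8739 = 78.73 F

78.73 F


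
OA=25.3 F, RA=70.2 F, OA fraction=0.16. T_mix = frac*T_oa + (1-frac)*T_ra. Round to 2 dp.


T_mix = 0.16*25.3 + 0.84*70.2 = 63.02 F

63.02 F


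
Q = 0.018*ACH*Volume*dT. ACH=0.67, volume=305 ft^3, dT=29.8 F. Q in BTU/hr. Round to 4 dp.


Q = 0.018 * 0.67 * 305 * 29.8 = 109.6133 BTU/hr

109.6133 BTU/hr


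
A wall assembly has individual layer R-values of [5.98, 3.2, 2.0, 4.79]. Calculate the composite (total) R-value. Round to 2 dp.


R_total = 5.98 + 3.2 + 2.0 + 4.79 = 15.97

15.97


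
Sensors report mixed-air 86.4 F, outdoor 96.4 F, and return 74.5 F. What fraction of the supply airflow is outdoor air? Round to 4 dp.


frac = (86.4 - 74.5) / (96.4 - 74.5) = 0.5434

0.5434


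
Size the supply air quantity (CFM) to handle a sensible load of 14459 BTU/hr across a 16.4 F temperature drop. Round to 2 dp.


CFM = 14459 / (1.08 * 16.4) = 816.34

816.34 CFM


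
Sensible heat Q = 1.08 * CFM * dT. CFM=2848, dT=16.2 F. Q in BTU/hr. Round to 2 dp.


Q = 1.08 * 2848 * 16.2 = 49828.61 BTU/hr

49828.61 BTU/hr


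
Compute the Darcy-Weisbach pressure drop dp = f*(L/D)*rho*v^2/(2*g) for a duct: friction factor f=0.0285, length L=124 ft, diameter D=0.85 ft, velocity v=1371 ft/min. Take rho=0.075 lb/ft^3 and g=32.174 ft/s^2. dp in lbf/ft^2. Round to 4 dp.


v_fps = 1371/60 = 22.85 ft/s
dp = 0.0285*(124/0.85)*0.075*22.85^2/(2*32.174) = 2.5301 lbf/ft^2

2.5301 lbf/ft^2


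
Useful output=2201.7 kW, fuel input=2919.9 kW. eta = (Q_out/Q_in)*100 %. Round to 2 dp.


eta = (2201.7/2919.9)*100 = 75.40 %

75.40 %


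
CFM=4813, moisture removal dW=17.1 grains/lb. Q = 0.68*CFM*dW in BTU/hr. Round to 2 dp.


Q = 0.68 * 4813 * 17.1 = 55965.56 BTU/hr

55965.56 BTU/hr


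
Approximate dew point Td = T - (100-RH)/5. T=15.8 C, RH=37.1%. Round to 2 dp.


Td = 15.8 - (100-37.1)/5 = 3.22 C

3.22 C


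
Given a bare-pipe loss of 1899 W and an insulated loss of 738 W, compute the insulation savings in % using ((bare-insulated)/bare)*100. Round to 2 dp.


Savings = ((1899-738)/1899)*100 = 61.14 %

61.14 %


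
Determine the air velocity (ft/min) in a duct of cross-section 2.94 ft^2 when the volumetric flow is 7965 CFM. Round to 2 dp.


V = 7965 / 2.94 = 2709.18 ft/min

2709.18 ft/min


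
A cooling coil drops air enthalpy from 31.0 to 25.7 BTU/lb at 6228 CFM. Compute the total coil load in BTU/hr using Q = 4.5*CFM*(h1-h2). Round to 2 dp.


Q = 4.5 * 6228 * (31.0 - 25.7) = 148537.80 BTU/hr

148537.80 BTU/hr


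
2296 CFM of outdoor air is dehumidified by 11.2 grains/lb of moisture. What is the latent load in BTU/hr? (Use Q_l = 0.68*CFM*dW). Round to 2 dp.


Q = 0.68 * 2296 * 11.2 = 17486.34 BTU/hr

17486.34 BTU/hr


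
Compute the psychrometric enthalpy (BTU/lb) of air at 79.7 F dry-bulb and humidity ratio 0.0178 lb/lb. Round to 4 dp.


h = 0.24*79.7 + 0.0178*(1061+0.444*79.7) = 38.6437 BTU/lb

38.6437 BTU/lb


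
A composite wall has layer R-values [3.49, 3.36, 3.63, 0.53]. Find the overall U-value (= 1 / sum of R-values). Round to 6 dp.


R_total = 3.49 + 3.36 + 3.63 + 0.53 = 11.01
U = 1/11.01 = 0.090827

0.090827


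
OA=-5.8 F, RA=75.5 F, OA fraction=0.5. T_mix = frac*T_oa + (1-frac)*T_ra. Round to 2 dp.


T_mix = 0.5*(-5.8) + 0.5*75.5 = 34.85 F

34.85 F


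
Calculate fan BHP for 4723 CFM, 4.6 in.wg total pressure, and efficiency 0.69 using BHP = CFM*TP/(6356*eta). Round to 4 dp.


BHP = 4723 * 4.6 / (6356 * 0.69) = 4.9538 hp

4.9538 hp


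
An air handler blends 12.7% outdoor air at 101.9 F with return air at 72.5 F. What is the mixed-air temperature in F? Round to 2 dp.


T_mix = 72.5 + (12.7/100)*(101.9-72.5) = 76.23 F

76.23 F


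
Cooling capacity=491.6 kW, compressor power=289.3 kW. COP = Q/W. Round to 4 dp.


COP = 491.6 / 289.3 = 1.6993

1.6993


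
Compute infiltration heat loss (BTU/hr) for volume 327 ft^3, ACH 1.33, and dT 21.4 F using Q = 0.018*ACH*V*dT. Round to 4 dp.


Q = 0.018 * 1.33 * 327 * 21.4 = 167.5273 BTU/hr

167.5273 BTU/hr


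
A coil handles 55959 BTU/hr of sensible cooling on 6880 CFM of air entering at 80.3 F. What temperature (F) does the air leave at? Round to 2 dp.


dT = 55959/(1.08*6880) = 7.5311
T_leave = 80.3 - 7.5311 = 72.77 F

72.77 F


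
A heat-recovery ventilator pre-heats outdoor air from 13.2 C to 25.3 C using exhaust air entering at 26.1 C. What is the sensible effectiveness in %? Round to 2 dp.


eff = (25.3-13.2)/(26.1-13.2)*100 = 93.80 %

93.80 %


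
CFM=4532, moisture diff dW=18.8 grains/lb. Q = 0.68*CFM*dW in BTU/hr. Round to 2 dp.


Q = 0.68 * 4532 * 18.8 = 57937.09 BTU/hr

57937.09 BTU/hr
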